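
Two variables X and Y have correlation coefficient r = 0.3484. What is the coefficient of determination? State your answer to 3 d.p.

r² = (0.3484)² = 0.121

0.121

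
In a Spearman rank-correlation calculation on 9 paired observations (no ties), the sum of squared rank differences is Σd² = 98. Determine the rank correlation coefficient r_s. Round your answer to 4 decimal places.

ρ = 1 − 6Σd² / [n(n²−1)] = 1 − 6×98 / (9×80)
  = 1 − 588/720 = 1 − 0.81667 ≈ 0.1833

0.1833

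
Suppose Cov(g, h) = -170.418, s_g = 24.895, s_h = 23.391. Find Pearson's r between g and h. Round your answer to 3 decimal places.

r = Cov(g,h) / (s_g · s_h) = -170.418 / (24.895 × 23.391)
  = -170.418 / 582.3189 ≈ -0.293

-0.293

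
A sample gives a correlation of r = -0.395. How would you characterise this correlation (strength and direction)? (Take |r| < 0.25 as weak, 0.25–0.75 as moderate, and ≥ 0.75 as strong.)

r = -0.395 < 0 so the relationship is negative.
|r| = 0.395, which falls in the moderate range.

moderate negative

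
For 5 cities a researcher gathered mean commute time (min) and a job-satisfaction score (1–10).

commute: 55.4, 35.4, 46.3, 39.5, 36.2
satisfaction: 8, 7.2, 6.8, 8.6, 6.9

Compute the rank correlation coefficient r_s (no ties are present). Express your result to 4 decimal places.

Rank commute: 5, 1, 4, 3, 2
Rank satisfaction: 4, 3, 1, 5, 2
d = rank(commute) − rank(satisfaction): 1, -2, 3, -2, 0; Σd² = 18
ρ = 1 − 6Σd² / [n(n²−1)] = 1 − 6×18 / (5×24) = 1 − 108/120 ≈ 0.1000

0.1000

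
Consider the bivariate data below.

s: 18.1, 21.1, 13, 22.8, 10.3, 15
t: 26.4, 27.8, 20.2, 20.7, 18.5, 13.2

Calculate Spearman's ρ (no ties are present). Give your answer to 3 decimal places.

Rank s: 4, 5, 2, 6, 1, 3
Rank t: 5, 6, 3, 4, 2, 1
d = rank(s) − rank(t): -1, -1, -1, 2, -1, 2; Σd² = 12
ρ = 1 − 6Σd² / [n(n²−1)] = 1 − 6×12 / (6×35) = 1 − 72/210 ≈ 0.657

0.657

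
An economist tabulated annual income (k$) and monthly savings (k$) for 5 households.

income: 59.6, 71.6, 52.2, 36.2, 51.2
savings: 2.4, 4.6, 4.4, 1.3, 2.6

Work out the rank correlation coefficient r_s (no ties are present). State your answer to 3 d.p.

0.700

Rank income: 4, 5, 3, 1, 2
Rank savings: 2, 5, 4, 1, 3
d = rank(income) − rank(savings): 2, 0, -1, 0, -1; Σd² = 6
ρ = 1 − 6Σd² / [n(n²−1)] = 1 − 6×6 / (5×24) = 1 − 36/120 ≈ 0.700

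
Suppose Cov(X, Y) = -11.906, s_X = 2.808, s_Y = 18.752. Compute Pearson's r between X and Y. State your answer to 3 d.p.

-0.226

r = Cov(X,Y) / (s_X · s_Y) = -11.906 / (2.808 × 18.752)
  = -11.906 / 52.6556 ≈ -0.226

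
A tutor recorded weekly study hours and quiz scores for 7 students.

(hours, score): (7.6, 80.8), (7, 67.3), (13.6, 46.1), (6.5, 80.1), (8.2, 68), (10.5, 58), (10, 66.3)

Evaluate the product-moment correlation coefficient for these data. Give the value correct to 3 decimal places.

-0.904

n = 7, Σx = 63.4, Σy = 466.6, Σx² = 611.46, Σy² = 31982.84, Σxy = 4062.39
nΣxy − ΣxΣy = 28436.73 − 29582.44 = -1145.71
nΣx² − (Σx)² = 4280.22 − 4019.56 = 260.66; nΣy² − (Σy)² = 223879.88 − 217715.56 = 6164.32
r = -1145.71 / √(260.66 × 6164.32) = -1145.71 / 1267.5929 ≈ -0.904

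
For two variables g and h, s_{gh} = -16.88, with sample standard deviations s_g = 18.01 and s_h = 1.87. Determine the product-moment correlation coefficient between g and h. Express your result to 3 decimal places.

r = Cov(g,h) / (s_g · s_h) = -16.88 / (18.01 × 1.87)
  = -16.88 / 33.6787 ≈ -0.501

-0.501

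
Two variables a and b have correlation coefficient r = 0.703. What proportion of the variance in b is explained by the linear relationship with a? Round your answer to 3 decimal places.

0.494

r² = (0.703)² = 0.494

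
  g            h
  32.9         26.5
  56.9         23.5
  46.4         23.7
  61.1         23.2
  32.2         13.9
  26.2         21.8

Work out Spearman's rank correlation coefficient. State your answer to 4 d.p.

Rank g: 3, 5, 4, 6, 2, 1
Rank h: 6, 4, 5, 3, 1, 2
d = rank(g) − rank(h): -3, 1, -1, 3, 1, -1; Σd² = 22
ρ = 1 − 6Σd² / [n(n²−1)] = 1 − 6×22 / (6×35) = 1 − 132/210 ≈ 0.3714

0.3714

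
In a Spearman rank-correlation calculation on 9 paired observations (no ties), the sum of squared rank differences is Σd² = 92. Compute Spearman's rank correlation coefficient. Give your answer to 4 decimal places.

0.2333

ρ = 1 − 6Σd² / [n(n²−1)] = 1 − 6×92 / (9×80)
  = 1 − 552/720 = 1 − 0.76667 ≈ 0.2333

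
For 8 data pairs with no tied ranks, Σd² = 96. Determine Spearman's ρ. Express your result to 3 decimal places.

-0.143

ρ = 1 − 6Σd² / [n(n²−1)] = 1 − 6×96 / (8×63)
  = 1 − 576/504 = 1 − 1.1429 ≈ -0.143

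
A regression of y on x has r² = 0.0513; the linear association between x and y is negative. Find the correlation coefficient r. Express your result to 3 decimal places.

|r| = √0.0513 = 0.226
The association is negative, so r = −0.226.

-0.226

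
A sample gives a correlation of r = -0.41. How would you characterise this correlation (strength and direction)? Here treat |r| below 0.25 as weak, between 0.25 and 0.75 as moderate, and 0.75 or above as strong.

moderate negative

r = -0.41 < 0 so the relationship is negative.
|r| = 0.41, which falls in the moderate range.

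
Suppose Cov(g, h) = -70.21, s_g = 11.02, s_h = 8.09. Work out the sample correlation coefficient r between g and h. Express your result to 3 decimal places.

r = Cov(g,h) / (s_g · s_h) = -70.21 / (11.02 × 8.09)
  = -70.21 / 89.1518 ≈ -0.788

-0.788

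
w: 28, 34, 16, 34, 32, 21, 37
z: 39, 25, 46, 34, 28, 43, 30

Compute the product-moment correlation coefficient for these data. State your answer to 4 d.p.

n = 7, Σw = 202, Σz = 245, Σw² = 6186, Σz² = 8951, Σwz = 6743
nΣwz − ΣwΣz = 47201 − 49490 = -2289
nΣw² − (Σw)² = 43302 − 40804 = 2498; nΣz² − (Σz)² = 62657 − 60025 = 2632
r = -2289 / √(2498 × 2632) = -2289 / 2564.1248 ≈ -0.8927

-0.8927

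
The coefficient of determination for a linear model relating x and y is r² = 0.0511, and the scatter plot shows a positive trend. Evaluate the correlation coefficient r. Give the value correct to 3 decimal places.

0.226

|r| = √0.0511 = 0.226
The association is positive, so r = 0.226.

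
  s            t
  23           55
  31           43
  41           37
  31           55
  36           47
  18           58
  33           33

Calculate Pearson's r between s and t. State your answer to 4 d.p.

n = 7, Σs = 213, Σt = 328, Σs² = 6841, Σt² = 15930, Σst = 9645
nΣst − ΣsΣt = 67515 − 69864 = -2349
nΣs² − (Σs)² = 47887 − 45369 = 2518; nΣt² − (Σt)² = 111510 − 107584 = 3926
r = -2349 / √(2518 × 3926) = -2349 / 3144.1482 ≈ -0.7471

-0.7471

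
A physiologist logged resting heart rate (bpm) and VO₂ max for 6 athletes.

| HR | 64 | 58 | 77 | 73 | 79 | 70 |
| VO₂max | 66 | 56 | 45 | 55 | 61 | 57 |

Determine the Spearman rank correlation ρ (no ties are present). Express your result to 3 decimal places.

Rank HR: 2, 1, 5, 4, 6, 3
Rank VO₂max: 6, 3, 1, 2, 5, 4
d = rank(HR) − rank(VO₂max): -4, -2, 4, 2, 1, -1; Σd² = 42
ρ = 1 − 6Σd² / [n(n²−1)] = 1 − 6×42 / (6×35) = 1 − 252/210 ≈ -0.200

-0.200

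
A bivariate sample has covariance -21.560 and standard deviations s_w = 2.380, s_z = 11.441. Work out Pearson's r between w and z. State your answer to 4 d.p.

r = Cov(w,z) / (s_w · s_z) = -21.560 / (2.380 × 11.441)
  = -21.560 / 27.2296 ≈ -0.7918

-0.7918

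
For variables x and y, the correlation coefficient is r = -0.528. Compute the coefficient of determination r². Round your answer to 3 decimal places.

0.279

r² = (-0.528)² = 0.279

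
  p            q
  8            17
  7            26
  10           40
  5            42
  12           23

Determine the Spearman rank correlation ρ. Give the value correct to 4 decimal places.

Rank p: 3, 2, 4, 1, 5
Rank q: 1, 3, 4, 5, 2
d = rank(p) − rank(q): 2, -1, 0, -4, 3; Σd² = 30
ρ = 1 − 6Σd² / [n(n²−1)] = 1 − 6×30 / (5×24) = 1 − 180/120 ≈ -0.5000

-0.5000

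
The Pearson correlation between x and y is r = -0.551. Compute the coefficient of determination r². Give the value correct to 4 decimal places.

0.3036

r² = (-0.551)² = 0.3036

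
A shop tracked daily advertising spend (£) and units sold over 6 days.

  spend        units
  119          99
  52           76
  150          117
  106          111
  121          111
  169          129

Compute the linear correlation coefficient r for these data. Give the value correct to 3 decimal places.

n = 6, Σx = 717, Σy = 643, Σx² = 93803, Σy² = 70549, Σxy = 80281
nΣxy − ΣxΣy = 481686 − 461031 = 20655
nΣx² − (Σx)² = 562818 − 514089 = 48729; nΣy² − (Σy)² = 423294 − 413449 = 9845
r = 20655 / √(48729 × 9845) = 20655 / 21902.8995 ≈ 0.943

0.943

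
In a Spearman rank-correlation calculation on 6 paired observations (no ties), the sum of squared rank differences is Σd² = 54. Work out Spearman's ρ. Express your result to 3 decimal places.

-0.543

ρ = 1 − 6Σd² / [n(n²−1)] = 1 − 6×54 / (6×35)
  = 1 − 324/210 = 1 − 1.5429 ≈ -0.543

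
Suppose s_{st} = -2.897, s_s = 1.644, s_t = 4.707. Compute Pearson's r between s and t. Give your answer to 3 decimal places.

r = Cov(s,t) / (s_s · s_t) = -2.897 / (1.644 × 4.707)
  = -2.897 / 7.7383 ≈ -0.374

-0.374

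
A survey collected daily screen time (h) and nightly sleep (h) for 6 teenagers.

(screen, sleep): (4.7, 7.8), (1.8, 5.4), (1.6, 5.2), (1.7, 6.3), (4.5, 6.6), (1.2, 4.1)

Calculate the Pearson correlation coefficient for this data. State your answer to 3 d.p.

0.848

n = 6, Σx = 15.5, Σy = 35.4, Σx² = 52.47, Σy² = 217.1, Σxy = 100.03
nΣxy − ΣxΣy = 600.18 − 548.7 = 51.48
nΣx² − (Σx)² = 314.82 − 240.25 = 74.57; nΣy² − (Σy)² = 1302.6 − 1253.16 = 49.44
r = 51.48 / √(74.57 × 49.44) = 51.48 / 60.7185 ≈ 0.848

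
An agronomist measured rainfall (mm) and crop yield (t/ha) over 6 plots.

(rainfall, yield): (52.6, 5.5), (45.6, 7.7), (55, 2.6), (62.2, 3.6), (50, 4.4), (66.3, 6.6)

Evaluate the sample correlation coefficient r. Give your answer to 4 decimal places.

n = 6, Σx = 331.7, Σy = 30.4, Σx² = 18635.65, Σy² = 172.18, Σxy = 1664.92
nΣxy − ΣxΣy = 9989.52 − 10083.68 = -94.16
nΣx² − (Σx)² = 111813.9 − 110024.89 = 1789.01; nΣy² − (Σy)² = 1033.08 − 924.16 = 108.92
r = -94.16 / √(1789.01 × 108.92) = -94.16 / 441.4283 ≈ -0.2133

-0.2133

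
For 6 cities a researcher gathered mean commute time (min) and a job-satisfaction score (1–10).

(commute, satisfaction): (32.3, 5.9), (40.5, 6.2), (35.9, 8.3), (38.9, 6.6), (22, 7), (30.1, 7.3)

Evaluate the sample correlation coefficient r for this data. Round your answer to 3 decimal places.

n = 6, Σx = 199.7, Σy = 41.3, Σx² = 6875.57, Σy² = 287.99, Σxy = 1370.11
nΣxy − ΣxΣy = 8220.66 − 8247.61 = -26.95
nΣx² − (Σx)² = 41253.42 − 39880.09 = 1373.33; nΣy² − (Σy)² = 1727.94 − 1705.69 = 22.25
r = -26.95 / √(1373.33 × 22.25) = -26.95 / 174.8044 ≈ -0.154

-0.154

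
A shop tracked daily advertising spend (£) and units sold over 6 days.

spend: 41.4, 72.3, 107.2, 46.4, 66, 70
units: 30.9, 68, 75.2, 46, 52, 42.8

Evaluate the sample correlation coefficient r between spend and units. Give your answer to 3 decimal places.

n = 6, Σx = 403.3, Σy = 314.9, Σx² = 29842.05, Σy² = 17885.69, Σxy = 22819.5
nΣxy − ΣxΣy = 136917 − 126999.17 = 9917.83
nΣx² − (Σx)² = 179052.3 − 162650.89 = 16401.41; nΣy² − (Σy)² = 107314.14 − 99162.01 = 8152.13
r = 9917.83 / √(16401.41 × 8152.13) = 9917.83 / 11563.1495 ≈ 0.858

0.858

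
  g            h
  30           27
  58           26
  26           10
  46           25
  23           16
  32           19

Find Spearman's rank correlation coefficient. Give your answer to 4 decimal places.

Rank g: 3, 6, 2, 5, 1, 4
Rank h: 6, 5, 1, 4, 2, 3
d = rank(g) − rank(h): -3, 1, 1, 1, -1, 1; Σd² = 14
ρ = 1 − 6Σd² / [n(n²−1)] = 1 − 6×14 / (6×35) = 1 − 84/210 ≈ 0.6000

0.6000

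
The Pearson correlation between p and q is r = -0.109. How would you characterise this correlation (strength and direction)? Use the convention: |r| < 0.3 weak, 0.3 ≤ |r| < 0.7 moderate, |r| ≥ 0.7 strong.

r = -0.109 < 0 so the relationship is negative.
|r| = 0.109, which falls in the weak range.

weak negative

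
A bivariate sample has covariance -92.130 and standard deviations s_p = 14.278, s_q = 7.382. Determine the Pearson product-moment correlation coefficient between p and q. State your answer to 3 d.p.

r = Cov(p,q) / (s_p · s_q) = -92.130 / (14.278 × 7.382)
  = -92.130 / 105.4002 ≈ -0.874

-0.874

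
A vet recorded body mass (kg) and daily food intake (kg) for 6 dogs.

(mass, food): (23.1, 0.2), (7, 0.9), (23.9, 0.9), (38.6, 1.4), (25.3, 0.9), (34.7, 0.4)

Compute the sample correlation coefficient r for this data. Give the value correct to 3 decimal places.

0.153

n = 6, Σx = 152.6, Σy = 4.7, Σx² = 4487.96, Σy² = 4.59, Σxy = 123.12
nΣxy − ΣxΣy = 738.72 − 717.22 = 21.5
nΣx² − (Σx)² = 26927.76 − 23286.76 = 3641; nΣy² − (Σy)² = 27.54 − 22.09 = 5.45
r = 21.5 / √(3641 × 5.45) = 21.5 / 140.8668 ≈ 0.153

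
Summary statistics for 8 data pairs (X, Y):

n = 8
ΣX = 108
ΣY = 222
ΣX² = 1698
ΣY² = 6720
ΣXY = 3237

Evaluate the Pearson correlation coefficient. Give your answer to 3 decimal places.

0.655

r = (nΣXY − ΣXΣY) / √[(nΣX² − (ΣX)²)(nΣY² − (ΣY)²)]
Numerator: 8×3237 − 108×222 = 1920
Denominator: √[(13584 − 11664)(53760 − 49284)] = √[1920 × 4476] = 2931.5388
r = 1920 / 2931.5388 ≈ 0.655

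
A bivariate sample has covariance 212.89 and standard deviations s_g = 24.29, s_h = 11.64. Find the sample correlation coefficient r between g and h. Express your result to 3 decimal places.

r = Cov(g,h) / (s_g · s_h) = 212.89 / (24.29 × 11.64)
  = 212.89 / 282.7356 ≈ 0.753

0.753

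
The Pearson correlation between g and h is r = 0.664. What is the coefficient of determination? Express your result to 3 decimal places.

0.441

r² = (0.664)² = 0.441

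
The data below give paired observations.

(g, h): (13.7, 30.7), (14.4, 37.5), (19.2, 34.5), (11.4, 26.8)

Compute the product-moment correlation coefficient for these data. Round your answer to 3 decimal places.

n = 4, Σg = 58.7, Σh = 129.5, Σg² = 893.65, Σh² = 4257.23, Σgh = 1928.51
nΣgh − ΣgΣh = 7714.04 − 7601.65 = 112.39
nΣg² − (Σg)² = 3574.6 − 3445.69 = 128.91; nΣh² − (Σh)² = 17028.92 − 16770.25 = 258.67
r = 112.39 / √(128.91 × 258.67) = 112.39 / 182.6065 ≈ 0.615

0.615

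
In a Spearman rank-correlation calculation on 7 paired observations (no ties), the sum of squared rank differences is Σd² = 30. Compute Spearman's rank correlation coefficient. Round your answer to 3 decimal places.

ρ = 1 − 6Σd² / [n(n²−1)] = 1 − 6×30 / (7×48)
  = 1 − 180/336 = 1 − 0.5357 ≈ 0.464

0.464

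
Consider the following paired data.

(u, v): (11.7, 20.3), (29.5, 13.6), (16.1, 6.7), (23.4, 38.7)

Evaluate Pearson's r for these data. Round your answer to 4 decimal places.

n = 4, Σu = 80.7, Σv = 79.3, Σu² = 1813.91, Σv² = 2139.63, Σuv = 1652.16
nΣuv − ΣuΣv = 6608.64 − 6399.51 = 209.13
nΣu² − (Σu)² = 7255.64 − 6512.49 = 743.15; nΣv² − (Σv)² = 8558.52 − 6288.49 = 2270.03
r = 209.13 / √(743.15 × 2270.03) = 209.13 / 1298.8352 ≈ 0.1610

0.1610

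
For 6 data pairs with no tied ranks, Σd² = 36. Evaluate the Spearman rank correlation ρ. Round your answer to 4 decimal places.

-0.0286

ρ = 1 − 6Σd² / [n(n²−1)] = 1 − 6×36 / (6×35)
  = 1 − 216/210 = 1 − 1.02857 ≈ -0.0286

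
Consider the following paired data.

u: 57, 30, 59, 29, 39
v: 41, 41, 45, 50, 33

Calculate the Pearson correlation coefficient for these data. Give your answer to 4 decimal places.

-0.0805

n = 5, Σu = 214, Σv = 210, Σu² = 9992, Σv² = 8976, Σuv = 8959
nΣuv − ΣuΣv = 44795 − 44940 = -145
nΣu² − (Σu)² = 49960 − 45796 = 4164; nΣv² − (Σv)² = 44880 − 44100 = 780
r = -145 / √(4164 × 780) = -145 / 1802.1987 ≈ -0.0805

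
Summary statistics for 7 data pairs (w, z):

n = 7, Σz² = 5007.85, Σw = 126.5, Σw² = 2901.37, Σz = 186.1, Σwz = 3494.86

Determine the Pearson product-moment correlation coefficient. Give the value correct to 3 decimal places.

0.684

r = (nΣwz − ΣwΣz) / √[(nΣw² − (Σw)²)(nΣz² − (Σz)²)]
Numerator: 7×3494.86 − 126.5×186.1 = 922.37
Denominator: √[(20309.59 − 16002.25)(35054.95 − 34633.21)] = √[4307.34 × 421.74] = 1347.8047
r = 922.37 / 1347.8047 ≈ 0.684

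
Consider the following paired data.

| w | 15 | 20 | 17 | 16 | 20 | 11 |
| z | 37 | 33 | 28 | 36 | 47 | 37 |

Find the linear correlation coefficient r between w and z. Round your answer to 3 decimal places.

n = 6, Σw = 99, Σz = 218, Σw² = 1691, Σz² = 8116, Σwz = 3614
nΣwz − ΣwΣz = 21684 − 21582 = 102
nΣw² − (Σw)² = 10146 − 9801 = 345; nΣz² − (Σz)² = 48696 − 47524 = 1172
r = 102 / √(345 × 1172) = 102 / 635.8773 ≈ 0.160

0.160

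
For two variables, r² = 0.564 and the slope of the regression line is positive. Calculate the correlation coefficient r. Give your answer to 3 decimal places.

|r| = √0.564 = 0.751
The association is positive, so r = 0.751.

0.751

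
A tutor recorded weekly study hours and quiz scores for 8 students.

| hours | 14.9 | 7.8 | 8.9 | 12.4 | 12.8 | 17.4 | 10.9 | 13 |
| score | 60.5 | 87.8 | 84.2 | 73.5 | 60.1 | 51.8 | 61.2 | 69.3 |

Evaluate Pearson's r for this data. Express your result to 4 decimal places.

-0.8744

n = 8, Σx = 98.1, Σy = 548.4, Σx² = 1270.23, Σy² = 38704.16, Σxy = 6485.65
nΣxy − ΣxΣy = 51885.2 − 53798.04 = -1912.84
nΣx² − (Σx)² = 10161.84 − 9623.61 = 538.23; nΣy² − (Σy)² = 309633.28 − 300742.56 = 8890.72
r = -1912.84 / √(538.23 × 8890.72) = -1912.84 / 2187.5219 ≈ -0.8744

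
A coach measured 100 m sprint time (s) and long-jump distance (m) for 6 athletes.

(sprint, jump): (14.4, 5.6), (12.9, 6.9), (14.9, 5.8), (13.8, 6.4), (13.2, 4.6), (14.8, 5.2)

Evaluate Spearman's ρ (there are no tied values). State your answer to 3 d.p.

Rank sprint: 4, 1, 6, 3, 2, 5
Rank jump: 3, 6, 4, 5, 1, 2
d = rank(sprint) − rank(jump): 1, -5, 2, -2, 1, 3; Σd² = 44
ρ = 1 − 6Σd² / [n(n²−1)] = 1 − 6×44 / (6×35) = 1 − 264/210 ≈ -0.257

-0.257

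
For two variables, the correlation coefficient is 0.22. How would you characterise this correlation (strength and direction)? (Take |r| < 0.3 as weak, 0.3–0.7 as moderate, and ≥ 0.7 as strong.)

r = 0.22 > 0 so the relationship is positive.
|r| = 0.22, which falls in the weak range.

weak positive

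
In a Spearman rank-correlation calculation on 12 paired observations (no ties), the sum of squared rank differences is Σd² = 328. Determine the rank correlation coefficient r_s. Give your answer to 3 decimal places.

ρ = 1 − 6Σd² / [n(n²−1)] = 1 − 6×328 / (12×143)
  = 1 − 1968/1716 = 1 − 1.1469 ≈ -0.147

-0.147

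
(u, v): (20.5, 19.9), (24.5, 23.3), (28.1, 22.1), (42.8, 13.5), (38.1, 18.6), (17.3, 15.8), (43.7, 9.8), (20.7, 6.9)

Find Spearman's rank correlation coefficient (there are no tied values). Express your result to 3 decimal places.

-0.214

Rank u: 2, 4, 5, 7, 6, 1, 8, 3
Rank v: 6, 8, 7, 3, 5, 4, 2, 1
d = rank(u) − rank(v): -4, -4, -2, 4, 1, -3, 6, 2; Σd² = 102
ρ = 1 − 6Σd² / [n(n²−1)] = 1 − 6×102 / (8×63) = 1 − 612/504 ≈ -0.214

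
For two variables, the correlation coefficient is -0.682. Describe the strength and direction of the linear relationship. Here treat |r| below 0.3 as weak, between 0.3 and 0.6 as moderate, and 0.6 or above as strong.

strong negative

r = -0.682 < 0 so the relationship is negative.
|r| = 0.682, which falls in the strong range.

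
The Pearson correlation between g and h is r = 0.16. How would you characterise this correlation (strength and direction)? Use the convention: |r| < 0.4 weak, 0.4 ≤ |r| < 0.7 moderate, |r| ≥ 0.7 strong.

weak positive

r = 0.16 > 0 so the relationship is positive.
|r| = 0.16, which falls in the weak range.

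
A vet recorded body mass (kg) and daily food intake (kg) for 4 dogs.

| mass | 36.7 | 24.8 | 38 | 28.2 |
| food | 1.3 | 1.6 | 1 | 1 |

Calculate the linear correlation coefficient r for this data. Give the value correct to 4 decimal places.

-0.5124

n = 4, Σx = 127.7, Σy = 4.9, Σx² = 4201.17, Σy² = 6.25, Σxy = 153.59
nΣxy − ΣxΣy = 614.36 − 625.73 = -11.37
nΣx² − (Σx)² = 16804.68 − 16307.29 = 497.39; nΣy² − (Σy)² = 25 − 24.01 = 0.99
r = -11.37 / √(497.39 × 0.99) = -11.37 / 22.1905 ≈ -0.5124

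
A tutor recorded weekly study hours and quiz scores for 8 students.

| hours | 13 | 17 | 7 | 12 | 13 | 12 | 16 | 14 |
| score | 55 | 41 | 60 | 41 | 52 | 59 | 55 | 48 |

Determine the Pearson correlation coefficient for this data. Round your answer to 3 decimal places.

-0.528

n = 8, Σx = 104, Σy = 411, Σx² = 1416, Σy² = 21501, Σxy = 5260
nΣxy − ΣxΣy = 42080 − 42744 = -664
nΣx² − (Σx)² = 11328 − 10816 = 512; nΣy² − (Σy)² = 172008 − 168921 = 3087
r = -664 / √(512 × 3087) = -664 / 1257.1969 ≈ -0.528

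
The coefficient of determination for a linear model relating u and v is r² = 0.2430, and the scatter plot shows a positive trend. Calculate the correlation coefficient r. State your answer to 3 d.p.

0.493

|r| = √0.2430 = 0.493
The association is positive, so r = 0.493.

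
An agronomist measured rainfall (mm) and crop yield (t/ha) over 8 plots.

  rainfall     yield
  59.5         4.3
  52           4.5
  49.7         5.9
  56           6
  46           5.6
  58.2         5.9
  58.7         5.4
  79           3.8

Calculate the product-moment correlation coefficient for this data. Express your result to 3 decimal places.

n = 8, Σx = 459.1, Σy = 41.4, Σx² = 27040.27, Σy² = 219.32, Σxy = 2337.24
nΣxy − ΣxΣy = 18697.92 − 19006.74 = -308.82
nΣx² − (Σx)² = 216322.16 − 210772.81 = 5549.35; nΣy² − (Σy)² = 1754.56 − 1713.96 = 40.6
r = -308.82 / √(5549.35 × 40.6) = -308.82 / 474.6616 ≈ -0.651

-0.651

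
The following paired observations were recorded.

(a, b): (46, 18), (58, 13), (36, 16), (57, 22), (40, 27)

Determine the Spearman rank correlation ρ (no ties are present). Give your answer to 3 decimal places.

-0.300

Rank a: 3, 5, 1, 4, 2
Rank b: 3, 1, 2, 4, 5
d = rank(a) − rank(b): 0, 4, -1, 0, -3; Σd² = 26
ρ = 1 − 6Σd² / [n(n²−1)] = 1 − 6×26 / (5×24) = 1 − 156/120 ≈ -0.300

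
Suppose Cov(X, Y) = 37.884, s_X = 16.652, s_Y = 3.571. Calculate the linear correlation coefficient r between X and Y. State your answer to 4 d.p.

0.6371

r = Cov(X,Y) / (s_X · s_Y) = 37.884 / (16.652 × 3.571)
  = 37.884 / 59.4643 ≈ 0.6371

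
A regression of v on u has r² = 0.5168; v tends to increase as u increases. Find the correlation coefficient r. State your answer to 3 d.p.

|r| = √0.5168 = 0.719
The association is positive, so r = 0.719.

0.719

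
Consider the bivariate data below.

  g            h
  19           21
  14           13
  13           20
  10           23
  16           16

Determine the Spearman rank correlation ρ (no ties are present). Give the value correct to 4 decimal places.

Rank g: 5, 3, 2, 1, 4
Rank h: 4, 1, 3, 5, 2
d = rank(g) − rank(h): 1, 2, -1, -4, 2; Σd² = 26
ρ = 1 − 6Σd² / [n(n²−1)] = 1 − 6×26 / (5×24) = 1 − 156/120 ≈ -0.3000

-0.3000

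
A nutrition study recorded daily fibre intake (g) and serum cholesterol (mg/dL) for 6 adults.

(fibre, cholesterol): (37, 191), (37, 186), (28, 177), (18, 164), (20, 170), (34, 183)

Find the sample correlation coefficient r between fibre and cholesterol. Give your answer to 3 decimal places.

n = 6, Σx = 174, Σy = 1071, Σx² = 5402, Σy² = 191691, Σxy = 31479
nΣxy − ΣxΣy = 188874 − 186354 = 2520
nΣx² − (Σx)² = 32412 − 30276 = 2136; nΣy² − (Σy)² = 1150146 − 1147041 = 3105
r = 2520 / √(2136 × 3105) = 2520 / 2575.3213 ≈ 0.979

0.979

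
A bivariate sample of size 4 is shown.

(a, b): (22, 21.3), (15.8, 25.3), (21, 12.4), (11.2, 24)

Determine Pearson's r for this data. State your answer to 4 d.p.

n = 4, Σa = 70, Σb = 83, Σa² = 1300.08, Σb² = 1823.54, Σab = 1397.54
nΣab − ΣaΣb = 5590.16 − 5810 = -219.84
nΣa² − (Σa)² = 5200.32 − 4900 = 300.32; nΣb² − (Σb)² = 7294.16 − 6889 = 405.16
r = -219.84 / √(300.32 × 405.16) = -219.84 / 348.8232 ≈ -0.6302

-0.6302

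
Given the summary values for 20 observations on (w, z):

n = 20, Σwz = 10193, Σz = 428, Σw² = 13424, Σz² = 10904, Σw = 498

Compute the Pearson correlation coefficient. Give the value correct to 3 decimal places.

r = (nΣwz − ΣwΣz) / √[(nΣw² − (Σw)²)(nΣz² − (Σz)²)]
Numerator: 20×10193 − 498×428 = -9284
Denominator: √[(268480 − 248004)(218080 − 183184)] = √[20476 × 34896] = 26730.7032
r = -9284 / 26730.7032 ≈ -0.347

-0.347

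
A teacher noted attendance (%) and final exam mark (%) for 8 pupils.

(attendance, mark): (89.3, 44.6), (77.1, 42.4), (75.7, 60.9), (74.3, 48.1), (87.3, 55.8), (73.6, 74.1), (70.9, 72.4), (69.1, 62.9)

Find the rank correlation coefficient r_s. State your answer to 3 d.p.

Rank attendance: 8, 6, 5, 4, 7, 3, 2, 1
Rank mark: 2, 1, 5, 3, 4, 8, 7, 6
d = rank(attendance) − rank(mark): 6, 5, 0, 1, 3, -5, -5, -5; Σd² = 146
ρ = 1 − 6Σd² / [n(n²−1)] = 1 − 6×146 / (8×63) = 1 − 876/504 ≈ -0.738

-0.738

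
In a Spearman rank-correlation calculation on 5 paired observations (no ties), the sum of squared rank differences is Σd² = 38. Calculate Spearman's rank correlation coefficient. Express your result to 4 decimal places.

ρ = 1 − 6Σd² / [n(n²−1)] = 1 − 6×38 / (5×24)
  = 1 − 228/120 = 1 − 1.90000 ≈ -0.9000

-0.9000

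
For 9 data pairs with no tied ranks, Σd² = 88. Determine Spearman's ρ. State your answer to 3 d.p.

ρ = 1 − 6Σd² / [n(n²−1)] = 1 − 6×88 / (9×80)
  = 1 − 528/720 = 1 − 0.7333 ≈ 0.267

0.267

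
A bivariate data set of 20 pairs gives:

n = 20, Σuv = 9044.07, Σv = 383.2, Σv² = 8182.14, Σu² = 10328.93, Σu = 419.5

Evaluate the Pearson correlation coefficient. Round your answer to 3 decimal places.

r = (nΣuv − ΣuΣv) / √[(nΣu² − (Σu)²)(nΣv² − (Σv)²)]
Numerator: 20×9044.07 − 419.5×383.2 = 20129
Denominator: √[(206578.6 − 175980.25)(163642.8 − 146842.24)] = √[30598.35 × 16800.56] = 22673.0989
r = 20129 / 22673.0989 ≈ 0.888

0.888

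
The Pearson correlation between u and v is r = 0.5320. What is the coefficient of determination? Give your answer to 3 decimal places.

0.283

r² = (0.5320)² = 0.283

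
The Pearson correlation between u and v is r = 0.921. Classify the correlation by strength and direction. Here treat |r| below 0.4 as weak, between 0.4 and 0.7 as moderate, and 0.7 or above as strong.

strong positive

r = 0.921 > 0 so the relationship is positive.
|r| = 0.921, which falls in the strong range.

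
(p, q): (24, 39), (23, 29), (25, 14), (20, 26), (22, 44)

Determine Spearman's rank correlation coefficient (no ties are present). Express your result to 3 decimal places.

Rank p: 4, 3, 5, 1, 2
Rank q: 4, 3, 1, 2, 5
d = rank(p) − rank(q): 0, 0, 4, -1, -3; Σd² = 26
ρ = 1 − 6Σd² / [n(n²−1)] = 1 − 6×26 / (5×24) = 1 − 156/120 ≈ -0.300

-0.300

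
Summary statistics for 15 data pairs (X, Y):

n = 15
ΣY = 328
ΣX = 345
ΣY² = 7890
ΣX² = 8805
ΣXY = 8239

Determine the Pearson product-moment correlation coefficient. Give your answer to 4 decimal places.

r = (nΣXY − ΣXΣY) / √[(nΣX² − (ΣX)²)(nΣY² − (ΣY)²)]
Numerator: 15×8239 − 345×328 = 10425
Denominator: √[(132075 − 119025)(118350 − 107584)] = √[13050 × 10766] = 11853.1135
r = 10425 / 11853.1135 ≈ 0.8795

0.8795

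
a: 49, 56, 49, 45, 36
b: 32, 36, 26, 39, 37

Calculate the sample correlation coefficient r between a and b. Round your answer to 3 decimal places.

n = 5, Σa = 235, Σb = 170, Σa² = 11259, Σb² = 5886, Σab = 7945
nΣab − ΣaΣb = 39725 − 39950 = -225
nΣa² − (Σa)² = 56295 − 55225 = 1070; nΣb² − (Σb)² = 29430 − 28900 = 530
r = -225 / √(1070 × 530) = -225 / 753.0604 ≈ -0.299

-0.299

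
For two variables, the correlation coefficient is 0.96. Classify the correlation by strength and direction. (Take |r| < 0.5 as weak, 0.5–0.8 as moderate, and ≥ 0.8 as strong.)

r = 0.96 > 0 so the relationship is positive.
|r| = 0.96, which falls in the strong range.

strong positive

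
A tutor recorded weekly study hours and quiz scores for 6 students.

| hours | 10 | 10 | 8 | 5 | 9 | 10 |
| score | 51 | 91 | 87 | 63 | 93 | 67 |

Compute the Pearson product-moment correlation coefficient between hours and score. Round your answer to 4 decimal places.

n = 6, Σx = 52, Σy = 452, Σx² = 470, Σy² = 35558, Σxy = 3938
nΣxy − ΣxΣy = 23628 − 23504 = 124
nΣx² − (Σx)² = 2820 − 2704 = 116; nΣy² − (Σy)² = 213348 − 204304 = 9044
r = 124 / √(116 × 9044) = 124 / 1024.2578 ≈ 0.1211

0.1211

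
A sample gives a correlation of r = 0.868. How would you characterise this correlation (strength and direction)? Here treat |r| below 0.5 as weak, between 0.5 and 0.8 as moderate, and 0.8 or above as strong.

strong positive

r = 0.868 > 0 so the relationship is positive.
|r| = 0.868, which falls in the strong range.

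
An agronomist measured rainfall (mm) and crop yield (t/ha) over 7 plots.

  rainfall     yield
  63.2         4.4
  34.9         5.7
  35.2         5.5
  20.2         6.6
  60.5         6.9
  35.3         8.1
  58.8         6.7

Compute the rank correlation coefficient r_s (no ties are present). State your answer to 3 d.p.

Rank rainfall: 7, 2, 3, 1, 6, 4, 5
Rank yield: 1, 3, 2, 4, 6, 7, 5
d = rank(rainfall) − rank(yield): 6, -1, 1, -3, 0, -3, 0; Σd² = 56
ρ = 1 − 6Σd² / [n(n²−1)] = 1 − 6×56 / (7×48) = 1 − 336/336 ≈ 0.000

0.000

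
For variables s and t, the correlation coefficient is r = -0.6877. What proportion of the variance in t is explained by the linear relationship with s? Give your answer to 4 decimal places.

0.4729

r² = (-0.6877)² = 0.4729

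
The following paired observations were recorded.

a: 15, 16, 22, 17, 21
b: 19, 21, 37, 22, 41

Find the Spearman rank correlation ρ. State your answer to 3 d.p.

0.900

Rank a: 1, 2, 5, 3, 4
Rank b: 1, 2, 4, 3, 5
d = rank(a) − rank(b): 0, 0, 1, 0, -1; Σd² = 2
ρ = 1 − 6Σd² / [n(n²−1)] = 1 − 6×2 / (5×24) = 1 − 12/120 ≈ 0.900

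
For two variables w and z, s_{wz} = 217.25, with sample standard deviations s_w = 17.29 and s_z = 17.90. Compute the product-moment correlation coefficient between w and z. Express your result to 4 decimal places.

0.7020

r = Cov(w,z) / (s_w · s_z) = 217.25 / (17.29 × 17.90)
  = 217.25 / 309.4910 ≈ 0.7020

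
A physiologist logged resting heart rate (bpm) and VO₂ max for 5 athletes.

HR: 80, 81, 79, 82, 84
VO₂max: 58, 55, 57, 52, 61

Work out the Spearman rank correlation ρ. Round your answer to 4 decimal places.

0.1000

Rank HR: 2, 3, 1, 4, 5
Rank VO₂max: 4, 2, 3, 1, 5
d = rank(HR) − rank(VO₂max): -2, 1, -2, 3, 0; Σd² = 18
ρ = 1 − 6Σd² / [n(n²−1)] = 1 − 6×18 / (5×24) = 1 − 108/120 ≈ 0.1000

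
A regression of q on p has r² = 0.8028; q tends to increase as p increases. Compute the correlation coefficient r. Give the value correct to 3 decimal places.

|r| = √0.8028 = 0.896
The association is positive, so r = 0.896.

0.896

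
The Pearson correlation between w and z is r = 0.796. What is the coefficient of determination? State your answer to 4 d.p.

r² = (0.796)² = 0.6336

0.6336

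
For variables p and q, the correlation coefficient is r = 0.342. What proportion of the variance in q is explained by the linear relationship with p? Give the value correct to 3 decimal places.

0.117

r² = (0.342)² = 0.117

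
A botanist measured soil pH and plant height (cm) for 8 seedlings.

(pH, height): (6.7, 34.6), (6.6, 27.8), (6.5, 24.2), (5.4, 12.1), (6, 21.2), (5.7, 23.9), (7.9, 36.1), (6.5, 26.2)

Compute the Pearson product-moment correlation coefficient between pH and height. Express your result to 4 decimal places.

n = 8, Σx = 51.3, Σy = 206.1, Σx² = 333.01, Σy² = 5712.35, Σxy = 1356.86
nΣxy − ΣxΣy = 10854.88 − 10572.93 = 281.95
nΣx² − (Σx)² = 2664.08 − 2631.69 = 32.39; nΣy² − (Σy)² = 45698.8 − 42477.21 = 3221.59
r = 281.95 / √(32.39 × 3221.59) = 281.95 / 323.0283 ≈ 0.8728

0.8728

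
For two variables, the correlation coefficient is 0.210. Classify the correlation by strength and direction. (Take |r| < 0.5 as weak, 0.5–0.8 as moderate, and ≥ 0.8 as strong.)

weak positive

r = 0.210 > 0 so the relationship is positive.
|r| = 0.210, which falls in the weak range.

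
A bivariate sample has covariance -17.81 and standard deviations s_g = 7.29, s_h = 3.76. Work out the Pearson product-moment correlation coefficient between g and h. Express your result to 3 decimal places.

r = Cov(g,h) / (s_g · s_h) = -17.81 / (7.29 × 3.76)
  = -17.81 / 27.4104 ≈ -0.650

-0.650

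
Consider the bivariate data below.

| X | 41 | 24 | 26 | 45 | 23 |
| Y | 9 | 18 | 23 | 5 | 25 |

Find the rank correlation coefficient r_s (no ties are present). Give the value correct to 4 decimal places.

Rank X: 4, 2, 3, 5, 1
Rank Y: 2, 3, 4, 1, 5
d = rank(X) − rank(Y): 2, -1, -1, 4, -4; Σd² = 38
ρ = 1 − 6Σd² / [n(n²−1)] = 1 − 6×38 / (5×24) = 1 − 228/120 ≈ -0.9000

-0.9000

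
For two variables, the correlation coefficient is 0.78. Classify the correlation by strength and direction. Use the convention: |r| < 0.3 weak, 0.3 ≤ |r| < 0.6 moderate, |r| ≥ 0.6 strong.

strong positive

r = 0.78 > 0 so the relationship is positive.
|r| = 0.78, which falls in the strong range.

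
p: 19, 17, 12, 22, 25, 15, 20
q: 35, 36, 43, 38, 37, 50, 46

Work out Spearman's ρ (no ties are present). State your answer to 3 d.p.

Rank p: 4, 3, 1, 6, 7, 2, 5
Rank q: 1, 2, 5, 4, 3, 7, 6
d = rank(p) − rank(q): 3, 1, -4, 2, 4, -5, -1; Σd² = 72
ρ = 1 − 6Σd² / [n(n²−1)] = 1 − 6×72 / (7×48) = 1 − 432/336 ≈ -0.286

-0.286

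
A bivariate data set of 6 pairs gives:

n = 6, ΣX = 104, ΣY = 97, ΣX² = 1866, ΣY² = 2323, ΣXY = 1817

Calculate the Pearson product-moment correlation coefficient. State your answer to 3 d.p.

0.620

r = (nΣXY − ΣXΣY) / √[(nΣX² − (ΣX)²)(nΣY² − (ΣY)²)]
Numerator: 6×1817 − 104×97 = 814
Denominator: √[(11196 − 10816)(13938 − 9409)] = √[380 × 4529] = 1311.8765
r = 814 / 1311.8765 ≈ 0.620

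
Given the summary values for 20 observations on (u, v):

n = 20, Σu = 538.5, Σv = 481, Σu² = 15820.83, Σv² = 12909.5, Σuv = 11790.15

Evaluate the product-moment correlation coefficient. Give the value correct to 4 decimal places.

r = (nΣuv − ΣuΣv) / √[(nΣu² − (Σu)²)(nΣv² − (Σv)²)]
Numerator: 20×11790.15 − 538.5×481 = -23215.5
Denominator: √[(316416.6 − 289982.25)(258190 − 231361)] = √[26434.35 × 26829] = 26630.9440
r = -23215.5 / 26630.9440 ≈ -0.8717

-0.8717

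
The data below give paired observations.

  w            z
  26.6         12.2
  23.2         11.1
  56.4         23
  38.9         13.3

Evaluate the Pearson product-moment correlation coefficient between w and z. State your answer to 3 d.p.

n = 4, Σw = 145.1, Σz = 59.6, Σw² = 5939.97, Σz² = 977.94, Σwz = 2396.61
nΣwz − ΣwΣz = 9586.44 − 8647.96 = 938.48
nΣw² − (Σw)² = 23759.88 − 21054.01 = 2705.87; nΣz² − (Σz)² = 3911.76 − 3552.16 = 359.6
r = 938.48 / √(2705.87 × 359.6) = 938.48 / 986.4233 ≈ 0.951

0.951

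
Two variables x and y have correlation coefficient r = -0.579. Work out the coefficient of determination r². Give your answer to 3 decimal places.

r² = (-0.579)² = 0.335

0.335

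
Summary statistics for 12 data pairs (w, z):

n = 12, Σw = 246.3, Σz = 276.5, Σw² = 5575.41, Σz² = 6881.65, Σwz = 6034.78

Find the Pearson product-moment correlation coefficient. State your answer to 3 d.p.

r = (nΣwz − ΣwΣz) / √[(nΣw² − (Σw)²)(nΣz² − (Σz)²)]
Numerator: 12×6034.78 − 246.3×276.5 = 4315.41
Denominator: √[(66904.92 − 60663.69)(82579.8 − 76452.25)] = √[6241.23 × 6127.55] = 6184.1288
r = 4315.41 / 6184.1288 ≈ 0.698

0.698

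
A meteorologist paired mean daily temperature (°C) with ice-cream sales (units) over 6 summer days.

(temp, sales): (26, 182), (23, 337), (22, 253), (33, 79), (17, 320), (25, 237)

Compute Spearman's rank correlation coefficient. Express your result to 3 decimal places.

Rank temp: 5, 3, 2, 6, 1, 4
Rank sales: 2, 6, 4, 1, 5, 3
d = rank(temp) − rank(sales): 3, -3, -2, 5, -4, 1; Σd² = 64
ρ = 1 − 6Σd² / [n(n²−1)] = 1 − 6×64 / (6×35) = 1 − 384/210 ≈ -0.829

-0.829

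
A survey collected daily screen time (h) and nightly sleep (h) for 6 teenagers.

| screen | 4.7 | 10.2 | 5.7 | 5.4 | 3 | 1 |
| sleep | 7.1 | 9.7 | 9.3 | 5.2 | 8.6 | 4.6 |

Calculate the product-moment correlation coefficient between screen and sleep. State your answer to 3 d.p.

n = 6, Σx = 30, Σy = 44.5, Σx² = 197.78, Σy² = 353.15, Σxy = 243.8
nΣxy − ΣxΣy = 1462.8 − 1335 = 127.8
nΣx² − (Σx)² = 1186.68 − 900 = 286.68; nΣy² − (Σy)² = 2118.9 − 1980.25 = 138.65
r = 127.8 / √(286.68 × 138.65) = 127.8 / 199.3695 ≈ 0.641

0.641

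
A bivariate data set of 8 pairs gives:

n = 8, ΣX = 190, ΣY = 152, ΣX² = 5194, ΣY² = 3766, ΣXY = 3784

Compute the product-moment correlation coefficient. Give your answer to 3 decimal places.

r = (nΣXY − ΣXΣY) / √[(nΣX² − (ΣX)²)(nΣY² − (ΣY)²)]
Numerator: 8×3784 − 190×152 = 1392
Denominator: √[(41552 − 36100)(30128 − 23104)] = √[5452 × 7024] = 6188.2831
r = 1392 / 6188.2831 ≈ 0.225

0.225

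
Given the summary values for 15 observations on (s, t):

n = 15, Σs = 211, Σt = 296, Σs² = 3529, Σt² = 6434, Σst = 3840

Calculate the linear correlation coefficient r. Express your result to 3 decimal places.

-0.561

r = (nΣst − ΣsΣt) / √[(nΣs² − (Σs)²)(nΣt² − (Σt)²)]
Numerator: 15×3840 − 211×296 = -4856
Denominator: √[(52935 − 44521)(96510 − 87616)] = √[8414 × 8894] = 8650.6714
r = -4856 / 8650.6714 ≈ -0.561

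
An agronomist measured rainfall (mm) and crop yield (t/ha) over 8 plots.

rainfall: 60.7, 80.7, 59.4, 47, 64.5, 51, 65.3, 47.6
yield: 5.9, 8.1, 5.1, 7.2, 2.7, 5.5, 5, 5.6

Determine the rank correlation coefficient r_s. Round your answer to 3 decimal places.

-0.167

Rank rainfall: 5, 8, 4, 1, 6, 3, 7, 2
Rank yield: 6, 8, 3, 7, 1, 4, 2, 5
d = rank(rainfall) − rank(yield): -1, 0, 1, -6, 5, -1, 5, -3; Σd² = 98
ρ = 1 − 6Σd² / [n(n²−1)] = 1 − 6×98 / (8×63) = 1 − 588/504 ≈ -0.167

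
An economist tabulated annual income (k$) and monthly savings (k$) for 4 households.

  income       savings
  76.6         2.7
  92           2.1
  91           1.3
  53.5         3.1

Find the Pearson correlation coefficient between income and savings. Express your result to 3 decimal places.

-0.853

n = 4, Σx = 313.1, Σy = 9.2, Σx² = 25474.81, Σy² = 23, Σxy = 684.17
nΣxy − ΣxΣy = 2736.68 − 2880.52 = -143.84
nΣx² − (Σx)² = 101899.24 − 98031.61 = 3867.63; nΣy² − (Σy)² = 92 − 84.64 = 7.36
r = -143.84 / √(3867.63 × 7.36) = -143.84 / 168.7180 ≈ -0.853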